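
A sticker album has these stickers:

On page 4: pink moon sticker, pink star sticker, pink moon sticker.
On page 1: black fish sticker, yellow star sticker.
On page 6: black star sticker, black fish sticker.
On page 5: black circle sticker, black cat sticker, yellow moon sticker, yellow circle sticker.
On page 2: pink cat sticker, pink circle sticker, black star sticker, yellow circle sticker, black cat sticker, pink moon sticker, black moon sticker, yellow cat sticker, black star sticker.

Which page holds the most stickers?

page 2

Counts by page: page 2→9, page 5→4, page 4→3, page 1→2, page 6→2.
The maximum is 9, held uniquely by page 2.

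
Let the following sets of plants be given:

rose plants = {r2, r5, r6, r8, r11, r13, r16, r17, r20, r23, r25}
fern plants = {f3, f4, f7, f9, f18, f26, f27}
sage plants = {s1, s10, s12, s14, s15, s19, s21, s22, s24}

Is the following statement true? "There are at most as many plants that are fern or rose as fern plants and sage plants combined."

False

There are 18 plants that are fern or rose.
fern plants: 7; sage plants: 9; combined: 7 + 9 = 16.
The claim requires 18 ≤ 16, which does not hold.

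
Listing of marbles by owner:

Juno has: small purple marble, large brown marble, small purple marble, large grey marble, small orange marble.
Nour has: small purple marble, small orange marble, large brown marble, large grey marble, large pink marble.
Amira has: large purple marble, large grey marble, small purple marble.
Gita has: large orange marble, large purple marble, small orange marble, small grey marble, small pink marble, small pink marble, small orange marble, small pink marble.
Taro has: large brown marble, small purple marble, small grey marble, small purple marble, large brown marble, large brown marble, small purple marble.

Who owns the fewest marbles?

Amira

Counts by owner: Gita→8, Taro→7, Juno→5, Nour→5, Amira→3.
The minimum is 3, held uniquely by Amira.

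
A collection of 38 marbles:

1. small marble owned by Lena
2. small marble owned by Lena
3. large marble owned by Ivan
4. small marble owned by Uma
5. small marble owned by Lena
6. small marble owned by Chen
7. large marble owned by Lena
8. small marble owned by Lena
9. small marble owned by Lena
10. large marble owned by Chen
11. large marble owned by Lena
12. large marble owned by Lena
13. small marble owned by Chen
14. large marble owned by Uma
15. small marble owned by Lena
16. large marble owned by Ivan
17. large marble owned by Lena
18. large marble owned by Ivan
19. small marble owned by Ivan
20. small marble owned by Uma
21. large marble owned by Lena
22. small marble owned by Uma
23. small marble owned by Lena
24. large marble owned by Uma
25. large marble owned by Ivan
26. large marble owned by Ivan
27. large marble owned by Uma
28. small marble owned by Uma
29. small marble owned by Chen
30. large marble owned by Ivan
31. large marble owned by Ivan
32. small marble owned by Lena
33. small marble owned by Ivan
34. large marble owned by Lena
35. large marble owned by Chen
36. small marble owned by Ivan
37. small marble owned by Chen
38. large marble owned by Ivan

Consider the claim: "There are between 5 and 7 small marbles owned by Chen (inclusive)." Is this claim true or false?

small marbles owned by Chen: 4.
The claim requires 5 ≤ 4 ≤ 7, which does not hold.

False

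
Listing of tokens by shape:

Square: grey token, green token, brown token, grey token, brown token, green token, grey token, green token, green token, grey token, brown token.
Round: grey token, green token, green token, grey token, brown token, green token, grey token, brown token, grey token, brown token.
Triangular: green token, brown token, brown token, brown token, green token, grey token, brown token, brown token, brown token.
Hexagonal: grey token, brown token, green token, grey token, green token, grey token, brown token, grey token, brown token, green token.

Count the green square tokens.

4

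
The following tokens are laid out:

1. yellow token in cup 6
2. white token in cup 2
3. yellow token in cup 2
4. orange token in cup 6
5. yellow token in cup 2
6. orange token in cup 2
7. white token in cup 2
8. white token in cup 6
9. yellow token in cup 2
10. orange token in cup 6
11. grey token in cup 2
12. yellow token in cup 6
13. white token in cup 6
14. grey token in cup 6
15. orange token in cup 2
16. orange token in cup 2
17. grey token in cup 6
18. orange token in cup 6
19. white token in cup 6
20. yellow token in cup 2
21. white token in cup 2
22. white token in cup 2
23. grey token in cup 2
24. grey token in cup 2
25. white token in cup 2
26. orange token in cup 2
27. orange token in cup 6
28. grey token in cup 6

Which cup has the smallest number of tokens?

Counts by cup: cup 2→16, cup 6→12.
The minimum is 12, held uniquely by cup 6.

cup 6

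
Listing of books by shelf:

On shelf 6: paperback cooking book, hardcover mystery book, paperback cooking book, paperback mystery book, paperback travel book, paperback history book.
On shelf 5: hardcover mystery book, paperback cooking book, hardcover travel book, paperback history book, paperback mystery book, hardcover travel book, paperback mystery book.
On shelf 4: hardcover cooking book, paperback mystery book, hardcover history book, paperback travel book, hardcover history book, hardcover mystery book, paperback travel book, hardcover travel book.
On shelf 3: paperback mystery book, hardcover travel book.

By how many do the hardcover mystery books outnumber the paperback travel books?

hardcover mystery books: 3.
paperback travel books: 3.
3 − 3 = 0.

0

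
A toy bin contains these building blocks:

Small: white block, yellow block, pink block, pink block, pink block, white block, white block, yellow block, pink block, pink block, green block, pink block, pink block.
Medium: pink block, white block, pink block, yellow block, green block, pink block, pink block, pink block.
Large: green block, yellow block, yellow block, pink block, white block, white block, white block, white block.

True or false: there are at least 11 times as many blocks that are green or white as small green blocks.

There are 11 blocks that are green or white.
There is 1 small green block.
The claim requires 11 ≥ 11 × 1 = 11, which holds.

True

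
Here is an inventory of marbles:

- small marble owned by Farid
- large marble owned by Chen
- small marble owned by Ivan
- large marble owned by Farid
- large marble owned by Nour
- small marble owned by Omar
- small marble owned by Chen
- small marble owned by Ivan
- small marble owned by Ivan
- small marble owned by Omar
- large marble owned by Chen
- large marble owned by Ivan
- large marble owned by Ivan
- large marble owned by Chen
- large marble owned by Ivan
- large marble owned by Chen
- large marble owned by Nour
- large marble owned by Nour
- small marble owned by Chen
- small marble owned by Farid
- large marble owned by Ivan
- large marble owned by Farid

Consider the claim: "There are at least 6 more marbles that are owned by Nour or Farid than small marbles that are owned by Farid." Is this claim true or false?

|marbles owned by Nour or Farid| = 7.
|small marbles owned by Farid| = 2.
The claim requires 7 − 2 = 5 ≥ 6, which does not hold.

False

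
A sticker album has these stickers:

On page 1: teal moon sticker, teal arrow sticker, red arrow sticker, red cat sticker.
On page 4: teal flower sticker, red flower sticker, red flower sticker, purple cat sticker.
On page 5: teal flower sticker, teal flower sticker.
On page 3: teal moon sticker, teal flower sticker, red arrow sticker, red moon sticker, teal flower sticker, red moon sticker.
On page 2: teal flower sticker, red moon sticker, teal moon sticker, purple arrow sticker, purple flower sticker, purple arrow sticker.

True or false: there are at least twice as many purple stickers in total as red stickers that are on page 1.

purple stickers: 4.
red stickers on page 1: 2.
The claim requires 4 ≥ 2 × 2 = 4, which holds.

True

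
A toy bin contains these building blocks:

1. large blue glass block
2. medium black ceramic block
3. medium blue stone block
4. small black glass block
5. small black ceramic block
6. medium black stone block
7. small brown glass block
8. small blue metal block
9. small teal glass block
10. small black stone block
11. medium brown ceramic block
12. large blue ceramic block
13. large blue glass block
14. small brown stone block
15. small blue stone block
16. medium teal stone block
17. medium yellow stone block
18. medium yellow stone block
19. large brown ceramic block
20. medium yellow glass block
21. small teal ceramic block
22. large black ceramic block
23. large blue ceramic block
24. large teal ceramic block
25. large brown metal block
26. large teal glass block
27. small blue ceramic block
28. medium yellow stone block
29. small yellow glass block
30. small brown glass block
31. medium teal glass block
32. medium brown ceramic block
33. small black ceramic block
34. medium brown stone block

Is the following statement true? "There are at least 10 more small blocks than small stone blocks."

small blocks: 13.
small stone blocks: 3.
The claim requires 13 − 3 = 10 ≥ 10, which holds.

True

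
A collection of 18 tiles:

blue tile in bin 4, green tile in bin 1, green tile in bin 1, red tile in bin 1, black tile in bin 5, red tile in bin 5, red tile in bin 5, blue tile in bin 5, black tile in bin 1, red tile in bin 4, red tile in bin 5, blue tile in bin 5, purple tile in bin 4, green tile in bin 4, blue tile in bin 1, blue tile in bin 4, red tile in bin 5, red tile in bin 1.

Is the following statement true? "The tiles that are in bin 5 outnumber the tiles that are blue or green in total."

False

tiles in bin 5: 7.
tiles that are blue or green: 8.
The claim requires 7 > 8, which does not hold.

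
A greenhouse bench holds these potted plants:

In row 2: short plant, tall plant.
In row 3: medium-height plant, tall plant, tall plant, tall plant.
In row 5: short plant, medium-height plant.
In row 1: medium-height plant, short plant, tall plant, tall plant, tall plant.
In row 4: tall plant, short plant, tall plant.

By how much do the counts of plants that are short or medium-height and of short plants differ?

plants that are short or medium-height: 7. short plants: 4.
|7 − 4| = 7 − 4 = 3.

3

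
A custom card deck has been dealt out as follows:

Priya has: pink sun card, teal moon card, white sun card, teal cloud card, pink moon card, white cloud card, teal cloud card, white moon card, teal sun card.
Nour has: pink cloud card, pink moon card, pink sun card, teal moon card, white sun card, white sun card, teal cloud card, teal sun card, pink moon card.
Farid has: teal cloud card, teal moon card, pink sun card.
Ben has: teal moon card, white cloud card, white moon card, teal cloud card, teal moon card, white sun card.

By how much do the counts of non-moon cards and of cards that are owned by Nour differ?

8

non-moon cards: 17. cards owned by Nour: 9.
|17 − 9| = 17 − 9 = 8.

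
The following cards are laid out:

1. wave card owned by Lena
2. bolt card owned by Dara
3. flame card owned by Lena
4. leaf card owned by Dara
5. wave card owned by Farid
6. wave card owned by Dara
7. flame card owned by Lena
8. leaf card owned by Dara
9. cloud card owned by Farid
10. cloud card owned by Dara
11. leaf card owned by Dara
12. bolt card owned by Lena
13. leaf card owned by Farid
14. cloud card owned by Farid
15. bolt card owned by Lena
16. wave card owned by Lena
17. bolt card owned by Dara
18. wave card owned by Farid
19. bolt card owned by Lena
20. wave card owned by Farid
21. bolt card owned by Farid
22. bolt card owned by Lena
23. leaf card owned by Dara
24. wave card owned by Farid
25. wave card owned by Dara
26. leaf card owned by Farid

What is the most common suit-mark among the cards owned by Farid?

wave

Counts by suit-mark (restricted to cards owned by Farid): wave 4, cloud 2, leaf 2, bolt 1.
The maximum is 4, held uniquely by wave.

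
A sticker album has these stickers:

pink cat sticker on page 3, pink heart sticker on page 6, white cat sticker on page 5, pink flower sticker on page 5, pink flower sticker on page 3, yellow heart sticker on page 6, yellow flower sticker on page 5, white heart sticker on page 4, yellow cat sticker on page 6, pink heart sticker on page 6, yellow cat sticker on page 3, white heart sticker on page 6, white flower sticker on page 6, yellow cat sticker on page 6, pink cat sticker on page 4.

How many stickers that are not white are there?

Total stickers: 15; with the excluded value: 4; remaining 15 − 4 = 11.

11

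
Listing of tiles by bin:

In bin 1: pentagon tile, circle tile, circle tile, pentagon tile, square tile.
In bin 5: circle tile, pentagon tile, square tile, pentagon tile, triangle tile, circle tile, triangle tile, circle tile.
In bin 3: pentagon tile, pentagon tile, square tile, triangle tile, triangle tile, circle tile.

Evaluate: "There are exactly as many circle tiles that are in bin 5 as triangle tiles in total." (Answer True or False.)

False

|circle tiles in bin 5| = 3.
|triangle tiles| = 4.
The claim requires 3 = 4, which does not hold.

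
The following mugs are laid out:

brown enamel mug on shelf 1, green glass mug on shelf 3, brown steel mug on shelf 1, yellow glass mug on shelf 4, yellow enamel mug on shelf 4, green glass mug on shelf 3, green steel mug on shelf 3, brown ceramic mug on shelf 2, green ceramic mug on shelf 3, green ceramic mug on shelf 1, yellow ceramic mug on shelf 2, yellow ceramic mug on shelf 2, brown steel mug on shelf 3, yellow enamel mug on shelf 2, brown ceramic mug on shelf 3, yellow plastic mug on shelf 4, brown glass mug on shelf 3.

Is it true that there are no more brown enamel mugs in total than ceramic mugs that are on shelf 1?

True

|brown enamel mugs| = 1.
|ceramic mugs on shelf 1| = 1.
The claim requires 1 ≤ 1, which holds.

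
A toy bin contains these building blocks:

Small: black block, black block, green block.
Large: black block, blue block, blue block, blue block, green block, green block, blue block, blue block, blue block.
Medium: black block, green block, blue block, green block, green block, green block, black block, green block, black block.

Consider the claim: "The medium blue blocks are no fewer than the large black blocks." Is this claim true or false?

medium blue blocks: 1.
large black blocks: 1.
The claim requires 1 ≥ 1, which holds.

True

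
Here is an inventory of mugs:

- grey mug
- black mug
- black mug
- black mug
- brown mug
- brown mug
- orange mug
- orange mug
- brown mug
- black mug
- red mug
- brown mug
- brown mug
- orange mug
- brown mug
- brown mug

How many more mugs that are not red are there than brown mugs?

8

mugs that are not red: 15.
brown mugs: 7.
15 − 7 = 8.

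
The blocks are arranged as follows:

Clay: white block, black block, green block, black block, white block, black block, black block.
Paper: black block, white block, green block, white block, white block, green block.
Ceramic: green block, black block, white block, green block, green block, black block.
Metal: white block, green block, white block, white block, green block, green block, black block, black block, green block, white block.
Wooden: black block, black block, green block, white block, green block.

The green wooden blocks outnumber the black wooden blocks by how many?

green wooden blocks: 2.
black wooden blocks: 2.
2 − 2 = 0.

0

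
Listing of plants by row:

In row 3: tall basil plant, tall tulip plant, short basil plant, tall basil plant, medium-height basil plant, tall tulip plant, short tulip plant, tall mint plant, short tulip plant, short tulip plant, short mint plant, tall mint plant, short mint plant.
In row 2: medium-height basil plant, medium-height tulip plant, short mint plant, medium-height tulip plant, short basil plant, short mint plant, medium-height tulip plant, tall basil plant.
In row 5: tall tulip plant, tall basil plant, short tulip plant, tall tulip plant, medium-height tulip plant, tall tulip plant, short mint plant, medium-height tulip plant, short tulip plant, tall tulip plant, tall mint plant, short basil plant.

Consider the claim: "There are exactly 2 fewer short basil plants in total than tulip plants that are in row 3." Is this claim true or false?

|short basil plants| = 3.
|tulip plants in row 3| = 5.
The claim requires 5 − 3 (= 2) to equal 2, which holds.

True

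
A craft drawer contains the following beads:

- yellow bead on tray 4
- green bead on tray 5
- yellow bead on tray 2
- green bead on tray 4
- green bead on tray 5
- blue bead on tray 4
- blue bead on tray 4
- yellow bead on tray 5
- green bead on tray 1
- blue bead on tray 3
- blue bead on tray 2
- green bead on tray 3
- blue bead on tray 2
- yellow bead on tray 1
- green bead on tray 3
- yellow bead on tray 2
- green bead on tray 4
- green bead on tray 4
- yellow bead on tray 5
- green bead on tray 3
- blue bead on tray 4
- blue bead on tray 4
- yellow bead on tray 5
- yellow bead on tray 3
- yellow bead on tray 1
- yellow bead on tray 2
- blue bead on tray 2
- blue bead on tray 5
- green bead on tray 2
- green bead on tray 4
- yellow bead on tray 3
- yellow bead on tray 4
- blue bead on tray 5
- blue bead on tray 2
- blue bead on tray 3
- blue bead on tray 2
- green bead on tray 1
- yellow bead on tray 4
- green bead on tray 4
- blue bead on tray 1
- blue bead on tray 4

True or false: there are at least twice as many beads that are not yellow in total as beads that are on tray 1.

There are 28 beads that are not yellow.
There are 5 beads on tray 1.
The claim requires 28 ≥ 2 × 5 = 10, which holds.

True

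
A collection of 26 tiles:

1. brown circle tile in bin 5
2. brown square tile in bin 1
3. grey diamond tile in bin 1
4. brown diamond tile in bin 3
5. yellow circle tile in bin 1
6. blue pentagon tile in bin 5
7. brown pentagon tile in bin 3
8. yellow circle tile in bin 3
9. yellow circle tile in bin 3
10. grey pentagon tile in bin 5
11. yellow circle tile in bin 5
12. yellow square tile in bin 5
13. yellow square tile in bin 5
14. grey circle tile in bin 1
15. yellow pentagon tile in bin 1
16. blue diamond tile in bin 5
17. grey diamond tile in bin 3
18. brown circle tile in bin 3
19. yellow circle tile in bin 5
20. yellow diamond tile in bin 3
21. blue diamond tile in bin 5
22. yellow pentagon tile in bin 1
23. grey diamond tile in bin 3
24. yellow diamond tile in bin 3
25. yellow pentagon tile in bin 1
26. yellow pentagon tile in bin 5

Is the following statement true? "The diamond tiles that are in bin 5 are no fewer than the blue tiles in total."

False

|diamond tiles in bin 5| = 2.
|blue tiles| = 3.
The claim requires 2 ≥ 3, which does not hold.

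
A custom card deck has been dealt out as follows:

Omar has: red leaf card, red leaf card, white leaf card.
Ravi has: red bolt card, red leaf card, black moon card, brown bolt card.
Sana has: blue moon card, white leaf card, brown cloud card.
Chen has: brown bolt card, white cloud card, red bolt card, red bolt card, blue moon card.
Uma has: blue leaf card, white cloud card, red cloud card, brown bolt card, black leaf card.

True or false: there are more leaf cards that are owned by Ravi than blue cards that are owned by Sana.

leaf cards owned by Ravi: 1.
blue cards owned by Sana: 1.
The claim requires 1 > 1, which does not hold.

False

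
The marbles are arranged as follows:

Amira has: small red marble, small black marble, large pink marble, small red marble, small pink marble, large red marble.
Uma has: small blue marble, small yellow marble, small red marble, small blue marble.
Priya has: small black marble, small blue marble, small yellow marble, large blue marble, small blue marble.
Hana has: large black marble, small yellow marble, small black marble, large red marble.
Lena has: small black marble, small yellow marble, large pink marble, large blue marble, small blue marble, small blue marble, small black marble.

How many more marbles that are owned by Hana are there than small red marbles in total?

1

marbles owned by Hana: 4.
small red marbles: 3.
4 − 3 = 1.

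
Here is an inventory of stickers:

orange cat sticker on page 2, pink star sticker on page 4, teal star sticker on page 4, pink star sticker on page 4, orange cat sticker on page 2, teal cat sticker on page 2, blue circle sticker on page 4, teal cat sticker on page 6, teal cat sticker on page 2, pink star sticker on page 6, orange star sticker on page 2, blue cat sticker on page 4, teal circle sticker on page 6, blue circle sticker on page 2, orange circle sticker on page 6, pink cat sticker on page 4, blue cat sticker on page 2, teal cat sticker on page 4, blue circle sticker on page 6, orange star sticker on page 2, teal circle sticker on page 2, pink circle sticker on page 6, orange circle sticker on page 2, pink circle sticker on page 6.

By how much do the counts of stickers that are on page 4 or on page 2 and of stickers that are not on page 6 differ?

stickers on page 4 or on page 2: 17. stickers that are not on page 6: 17.
|17 − 17| = 17 − 17 = 0.

0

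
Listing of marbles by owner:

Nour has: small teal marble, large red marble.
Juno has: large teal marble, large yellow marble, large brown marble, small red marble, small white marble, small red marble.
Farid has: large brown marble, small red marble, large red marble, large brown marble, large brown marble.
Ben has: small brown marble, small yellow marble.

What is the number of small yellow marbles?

1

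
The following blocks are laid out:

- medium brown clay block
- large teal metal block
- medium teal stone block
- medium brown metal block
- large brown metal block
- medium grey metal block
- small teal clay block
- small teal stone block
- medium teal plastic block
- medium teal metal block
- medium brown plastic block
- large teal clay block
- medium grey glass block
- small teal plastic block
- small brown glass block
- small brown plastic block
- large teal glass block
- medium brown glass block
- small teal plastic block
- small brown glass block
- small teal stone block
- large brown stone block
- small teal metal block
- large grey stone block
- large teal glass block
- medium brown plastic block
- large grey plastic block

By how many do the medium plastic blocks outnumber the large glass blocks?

medium plastic blocks: 3.
large glass blocks: 2.
3 − 2 = 1.

1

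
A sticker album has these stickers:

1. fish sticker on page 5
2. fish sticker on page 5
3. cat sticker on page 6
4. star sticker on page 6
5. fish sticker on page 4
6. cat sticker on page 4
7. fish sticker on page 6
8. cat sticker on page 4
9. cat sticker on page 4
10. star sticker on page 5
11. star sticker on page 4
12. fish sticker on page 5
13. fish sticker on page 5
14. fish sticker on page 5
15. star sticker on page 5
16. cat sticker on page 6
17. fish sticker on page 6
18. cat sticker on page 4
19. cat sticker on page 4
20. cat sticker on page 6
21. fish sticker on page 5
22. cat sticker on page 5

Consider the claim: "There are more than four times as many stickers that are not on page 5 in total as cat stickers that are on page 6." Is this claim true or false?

True

stickers that are not on page 5: 13.
cat stickers on page 6: 3.
The claim requires 13 > 4 × 3 = 12, which holds.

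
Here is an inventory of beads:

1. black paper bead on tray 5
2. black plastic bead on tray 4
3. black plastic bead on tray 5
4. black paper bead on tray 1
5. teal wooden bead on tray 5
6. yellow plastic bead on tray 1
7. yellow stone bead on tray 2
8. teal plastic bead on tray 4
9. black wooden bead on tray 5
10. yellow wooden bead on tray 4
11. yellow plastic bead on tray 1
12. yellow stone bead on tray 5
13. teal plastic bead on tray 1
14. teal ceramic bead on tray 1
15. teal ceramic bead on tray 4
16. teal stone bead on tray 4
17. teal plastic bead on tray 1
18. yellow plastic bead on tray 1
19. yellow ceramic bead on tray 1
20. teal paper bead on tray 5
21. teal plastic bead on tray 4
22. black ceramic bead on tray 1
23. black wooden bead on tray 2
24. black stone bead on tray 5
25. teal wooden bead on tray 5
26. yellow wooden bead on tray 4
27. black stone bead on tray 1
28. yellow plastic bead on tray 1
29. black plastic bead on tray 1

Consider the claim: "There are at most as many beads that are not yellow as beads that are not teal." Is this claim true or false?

False

There are 20 beads that are not yellow.
There are 19 beads that are not teal.
The claim requires 20 ≤ 19, which does not hold.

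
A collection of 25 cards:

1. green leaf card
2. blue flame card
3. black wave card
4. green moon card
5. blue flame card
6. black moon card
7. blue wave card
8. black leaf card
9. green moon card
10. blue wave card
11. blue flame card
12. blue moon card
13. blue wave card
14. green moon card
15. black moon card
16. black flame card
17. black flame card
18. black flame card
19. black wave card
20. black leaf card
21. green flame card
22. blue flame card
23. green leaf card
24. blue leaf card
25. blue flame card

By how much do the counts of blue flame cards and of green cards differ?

blue flame cards: 5. green cards: 6.
|5 − 6| = 6 − 5 = 1.

1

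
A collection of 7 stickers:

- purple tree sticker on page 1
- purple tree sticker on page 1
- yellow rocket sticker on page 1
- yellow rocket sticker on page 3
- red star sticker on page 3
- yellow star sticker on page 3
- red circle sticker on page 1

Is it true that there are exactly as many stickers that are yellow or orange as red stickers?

stickers that are yellow or orange: 3.
red stickers: 2.
The claim requires 3 = 2, which does not hold.

False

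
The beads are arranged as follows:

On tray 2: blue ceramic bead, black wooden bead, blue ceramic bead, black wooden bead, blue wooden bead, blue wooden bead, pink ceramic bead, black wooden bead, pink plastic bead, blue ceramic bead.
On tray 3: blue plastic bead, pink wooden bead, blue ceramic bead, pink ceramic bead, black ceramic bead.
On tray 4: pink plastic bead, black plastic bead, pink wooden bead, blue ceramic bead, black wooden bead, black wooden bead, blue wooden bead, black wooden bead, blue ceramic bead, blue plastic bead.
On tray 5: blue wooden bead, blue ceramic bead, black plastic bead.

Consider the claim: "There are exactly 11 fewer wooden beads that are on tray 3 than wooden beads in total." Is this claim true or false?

wooden beads on tray 3: 1.
wooden beads: 12.
The claim requires 12 − 1 (= 11) to equal 11, which holds.

True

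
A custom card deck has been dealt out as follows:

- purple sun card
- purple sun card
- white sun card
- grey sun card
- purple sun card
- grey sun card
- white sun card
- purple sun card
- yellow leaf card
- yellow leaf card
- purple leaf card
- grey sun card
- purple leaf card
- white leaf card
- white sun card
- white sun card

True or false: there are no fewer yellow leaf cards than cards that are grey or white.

yellow leaf cards: 2.
cards that are grey or white: 8.
The claim requires 2 ≥ 8, which does not hold.

False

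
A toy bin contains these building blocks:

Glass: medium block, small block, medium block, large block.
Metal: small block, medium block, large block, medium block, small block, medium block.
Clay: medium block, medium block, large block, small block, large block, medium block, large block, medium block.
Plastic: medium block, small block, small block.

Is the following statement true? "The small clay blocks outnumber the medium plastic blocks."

False

There is 1 small clay block.
There is 1 medium plastic block.
The claim requires 1 > 1, which does not hold.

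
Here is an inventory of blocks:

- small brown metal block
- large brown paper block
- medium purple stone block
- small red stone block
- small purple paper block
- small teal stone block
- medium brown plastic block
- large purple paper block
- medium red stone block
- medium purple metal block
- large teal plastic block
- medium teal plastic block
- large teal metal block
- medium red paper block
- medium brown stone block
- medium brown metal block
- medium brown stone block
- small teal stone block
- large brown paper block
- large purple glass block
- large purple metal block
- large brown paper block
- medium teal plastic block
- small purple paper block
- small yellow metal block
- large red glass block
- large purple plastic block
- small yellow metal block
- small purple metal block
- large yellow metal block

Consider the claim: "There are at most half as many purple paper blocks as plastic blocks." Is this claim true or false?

purple paper blocks: 3.
plastic blocks: 5.
The claim requires 2 × 3 = 6 ≤ 5, which does not hold.

False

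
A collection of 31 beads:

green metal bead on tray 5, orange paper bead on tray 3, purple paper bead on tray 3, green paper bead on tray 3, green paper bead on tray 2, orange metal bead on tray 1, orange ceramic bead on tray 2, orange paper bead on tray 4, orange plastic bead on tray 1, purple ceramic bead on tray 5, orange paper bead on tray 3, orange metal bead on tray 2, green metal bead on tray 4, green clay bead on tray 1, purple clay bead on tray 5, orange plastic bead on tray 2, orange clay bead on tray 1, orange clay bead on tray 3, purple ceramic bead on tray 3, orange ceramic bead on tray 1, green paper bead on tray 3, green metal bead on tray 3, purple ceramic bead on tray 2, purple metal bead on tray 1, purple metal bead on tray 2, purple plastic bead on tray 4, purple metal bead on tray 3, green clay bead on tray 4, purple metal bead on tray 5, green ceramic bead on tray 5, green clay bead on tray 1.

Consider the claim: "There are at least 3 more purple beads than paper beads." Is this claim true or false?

There are 10 purple beads.
There are 7 paper beads.
The claim requires 10 − 7 = 3 ≥ 3, which holds.

True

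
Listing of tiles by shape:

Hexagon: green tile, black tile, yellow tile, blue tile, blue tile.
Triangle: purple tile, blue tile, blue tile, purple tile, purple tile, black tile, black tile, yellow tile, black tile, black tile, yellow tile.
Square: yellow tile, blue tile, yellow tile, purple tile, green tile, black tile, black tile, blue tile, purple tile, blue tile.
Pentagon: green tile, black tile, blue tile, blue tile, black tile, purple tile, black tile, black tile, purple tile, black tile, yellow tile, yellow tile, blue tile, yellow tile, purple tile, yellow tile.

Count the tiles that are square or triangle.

21

square: 10; triangle: 11; together 10 + 11 = 21.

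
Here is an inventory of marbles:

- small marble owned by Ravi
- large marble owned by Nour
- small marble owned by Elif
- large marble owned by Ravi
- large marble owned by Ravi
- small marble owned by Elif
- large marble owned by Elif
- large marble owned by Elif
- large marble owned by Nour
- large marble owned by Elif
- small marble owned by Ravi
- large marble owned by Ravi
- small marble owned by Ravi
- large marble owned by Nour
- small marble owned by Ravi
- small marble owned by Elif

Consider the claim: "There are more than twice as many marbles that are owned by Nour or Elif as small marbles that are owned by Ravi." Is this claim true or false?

True

|marbles owned by Nour or Elif| = 9.
|small marbles owned by Ravi| = 4.
The claim requires 9 > 2 × 4 = 8, which holds.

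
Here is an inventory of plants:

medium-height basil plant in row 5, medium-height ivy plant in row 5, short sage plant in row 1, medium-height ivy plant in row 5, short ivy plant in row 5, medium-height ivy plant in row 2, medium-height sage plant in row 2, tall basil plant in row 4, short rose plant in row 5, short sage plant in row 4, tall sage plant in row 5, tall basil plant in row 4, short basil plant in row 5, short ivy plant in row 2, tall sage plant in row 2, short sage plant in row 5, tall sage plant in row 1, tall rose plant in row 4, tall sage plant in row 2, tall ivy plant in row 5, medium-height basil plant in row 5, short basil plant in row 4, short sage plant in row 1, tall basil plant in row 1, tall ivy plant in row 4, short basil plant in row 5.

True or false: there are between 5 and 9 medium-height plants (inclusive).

True

There are 6 medium-height plants.
The claim requires 5 ≤ 6 ≤ 9, which holds.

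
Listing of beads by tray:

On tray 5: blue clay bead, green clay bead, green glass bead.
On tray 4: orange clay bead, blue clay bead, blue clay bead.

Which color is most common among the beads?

Counts by color: blue 3, green 2, orange 1.
The maximum is 3, held uniquely by blue.

blue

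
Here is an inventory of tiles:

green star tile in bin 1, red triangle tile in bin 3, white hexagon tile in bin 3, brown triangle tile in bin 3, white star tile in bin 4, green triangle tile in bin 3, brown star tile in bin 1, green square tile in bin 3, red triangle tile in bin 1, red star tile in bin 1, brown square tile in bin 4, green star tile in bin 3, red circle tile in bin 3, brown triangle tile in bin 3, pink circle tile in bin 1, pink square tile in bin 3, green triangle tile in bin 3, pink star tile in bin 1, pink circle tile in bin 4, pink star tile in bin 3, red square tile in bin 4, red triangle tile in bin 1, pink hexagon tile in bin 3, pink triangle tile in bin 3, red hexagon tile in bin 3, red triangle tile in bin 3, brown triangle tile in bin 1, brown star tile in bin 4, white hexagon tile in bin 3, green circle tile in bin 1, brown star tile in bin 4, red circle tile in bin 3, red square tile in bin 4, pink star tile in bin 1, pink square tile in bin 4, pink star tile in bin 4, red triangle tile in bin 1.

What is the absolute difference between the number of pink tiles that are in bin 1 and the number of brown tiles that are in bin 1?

pink tiles in bin 1: 3. brown tiles in bin 1: 2.
|3 − 2| = 3 − 2 = 1.

1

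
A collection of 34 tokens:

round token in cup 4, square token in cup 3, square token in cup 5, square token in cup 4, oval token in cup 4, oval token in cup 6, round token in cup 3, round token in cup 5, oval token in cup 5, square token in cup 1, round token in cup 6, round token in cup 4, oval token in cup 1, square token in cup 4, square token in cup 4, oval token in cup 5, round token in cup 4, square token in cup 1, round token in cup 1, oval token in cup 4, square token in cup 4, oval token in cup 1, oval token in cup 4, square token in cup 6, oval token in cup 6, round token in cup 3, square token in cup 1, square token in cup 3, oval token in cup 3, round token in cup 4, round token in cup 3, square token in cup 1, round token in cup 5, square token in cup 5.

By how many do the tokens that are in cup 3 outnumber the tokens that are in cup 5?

0

tokens in cup 3: 6.
tokens in cup 5: 6.
6 − 6 = 0.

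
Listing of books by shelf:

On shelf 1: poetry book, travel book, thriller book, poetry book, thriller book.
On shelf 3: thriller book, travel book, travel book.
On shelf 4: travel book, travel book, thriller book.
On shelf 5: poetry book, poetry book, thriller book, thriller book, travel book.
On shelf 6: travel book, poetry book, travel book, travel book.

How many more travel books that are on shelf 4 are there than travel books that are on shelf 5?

travel books on shelf 4: 2.
travel books on shelf 5: 1.
2 − 1 = 1.

1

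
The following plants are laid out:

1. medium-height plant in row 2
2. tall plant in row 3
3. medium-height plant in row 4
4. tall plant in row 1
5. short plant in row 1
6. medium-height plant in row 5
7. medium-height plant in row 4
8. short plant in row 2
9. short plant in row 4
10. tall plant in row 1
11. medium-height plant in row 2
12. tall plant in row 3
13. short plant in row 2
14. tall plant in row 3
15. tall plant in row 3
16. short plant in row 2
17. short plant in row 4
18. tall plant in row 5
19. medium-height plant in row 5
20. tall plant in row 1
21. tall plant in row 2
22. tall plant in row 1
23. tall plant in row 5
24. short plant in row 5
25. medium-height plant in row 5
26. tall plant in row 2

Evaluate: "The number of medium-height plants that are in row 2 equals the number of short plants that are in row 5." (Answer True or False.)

False

medium-height plants in row 2: 2.
short plants in row 5: 1.
The claim requires 2 = 1, which does not hold.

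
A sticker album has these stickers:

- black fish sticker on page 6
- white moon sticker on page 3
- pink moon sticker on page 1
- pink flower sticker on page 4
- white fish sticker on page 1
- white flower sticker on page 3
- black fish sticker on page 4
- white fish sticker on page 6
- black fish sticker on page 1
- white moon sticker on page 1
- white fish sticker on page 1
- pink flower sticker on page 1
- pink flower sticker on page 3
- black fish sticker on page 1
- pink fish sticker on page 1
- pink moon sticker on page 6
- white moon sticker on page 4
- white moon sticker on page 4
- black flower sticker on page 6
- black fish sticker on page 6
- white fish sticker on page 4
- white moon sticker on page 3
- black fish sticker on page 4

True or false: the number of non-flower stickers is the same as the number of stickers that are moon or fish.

True

There are 18 non-flower stickers.
There are 18 stickers that are moon or fish.
The claim requires 18 = 18, which holds.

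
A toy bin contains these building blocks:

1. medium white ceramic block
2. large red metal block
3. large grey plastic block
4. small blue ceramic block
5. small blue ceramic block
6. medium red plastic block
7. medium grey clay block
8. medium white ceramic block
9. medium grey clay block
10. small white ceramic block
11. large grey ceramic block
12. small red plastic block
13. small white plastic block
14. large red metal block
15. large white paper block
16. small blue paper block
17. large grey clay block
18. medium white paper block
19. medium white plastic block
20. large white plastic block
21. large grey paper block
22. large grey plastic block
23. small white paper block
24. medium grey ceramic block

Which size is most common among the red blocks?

large

Counts by size (restricted to red blocks): large 2, small 1, medium 1.
The maximum is 2, held uniquely by large.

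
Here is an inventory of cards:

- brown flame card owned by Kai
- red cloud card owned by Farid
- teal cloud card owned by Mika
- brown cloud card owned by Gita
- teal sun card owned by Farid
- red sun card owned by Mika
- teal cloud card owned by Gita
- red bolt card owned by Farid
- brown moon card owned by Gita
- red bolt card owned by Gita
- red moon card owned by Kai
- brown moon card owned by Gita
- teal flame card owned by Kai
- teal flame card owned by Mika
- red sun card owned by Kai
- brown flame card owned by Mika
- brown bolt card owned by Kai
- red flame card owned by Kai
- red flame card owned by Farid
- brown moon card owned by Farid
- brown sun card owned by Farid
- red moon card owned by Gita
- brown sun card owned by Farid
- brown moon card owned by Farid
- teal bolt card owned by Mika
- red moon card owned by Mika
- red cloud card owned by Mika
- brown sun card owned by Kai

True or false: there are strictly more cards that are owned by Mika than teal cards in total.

|cards owned by Mika| = 7.
|teal cards| = 6.
The claim requires 7 > 6, which holds.

True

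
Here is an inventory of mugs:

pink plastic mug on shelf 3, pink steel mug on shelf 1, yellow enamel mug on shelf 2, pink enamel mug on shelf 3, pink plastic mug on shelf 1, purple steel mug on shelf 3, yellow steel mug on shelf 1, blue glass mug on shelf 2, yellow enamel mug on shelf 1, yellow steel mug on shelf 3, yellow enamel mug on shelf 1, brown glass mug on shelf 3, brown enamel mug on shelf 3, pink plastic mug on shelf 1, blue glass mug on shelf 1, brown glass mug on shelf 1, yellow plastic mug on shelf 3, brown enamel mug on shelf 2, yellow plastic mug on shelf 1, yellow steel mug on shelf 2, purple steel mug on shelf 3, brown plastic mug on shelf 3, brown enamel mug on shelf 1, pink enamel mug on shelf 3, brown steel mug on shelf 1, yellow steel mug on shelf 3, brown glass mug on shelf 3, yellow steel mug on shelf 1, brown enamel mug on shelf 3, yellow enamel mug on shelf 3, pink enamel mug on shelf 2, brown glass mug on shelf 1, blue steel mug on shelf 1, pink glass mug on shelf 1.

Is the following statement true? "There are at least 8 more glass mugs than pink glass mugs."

False

There are 7 glass mugs.
There is 1 pink glass mug.
The claim requires 7 − 1 = 6 ≥ 8, which does not hold.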